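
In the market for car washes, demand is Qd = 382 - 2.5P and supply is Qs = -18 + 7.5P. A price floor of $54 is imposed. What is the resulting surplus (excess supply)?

Equilibrium price would be P* = 40, so the floor at 54 binds.
At P = 54: Qd = 247, Qs = 387.
Surplus = 387 − 247 = 140.

Surplus = 140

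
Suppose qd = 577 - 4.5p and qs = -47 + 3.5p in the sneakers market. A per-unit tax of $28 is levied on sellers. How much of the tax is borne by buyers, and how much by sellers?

Pre-tax equilibrium: p* = 78, q* = 226.
Tax on sellers shifts supply to qs = -47 + 3.5(p − 28) = -145 + 3.5p.
577 - 4.5p = -145 + 3.5p gives buyer price pb = 90.25; sellers receive ps = 90.25 − 28 = 62.25.
New quantity: q = 577 − 4.5(90.25) = 170.875.
Buyer burden = 90.25 − 78 = 12.25; seller burden = 78 − 62.25 = 15.75.

Buyers bear $12.25, sellers bear $15.75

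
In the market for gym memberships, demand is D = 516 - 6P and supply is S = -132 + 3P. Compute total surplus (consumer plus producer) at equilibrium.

Total surplus = 1764

Equilibrium: 516 - 6P = -132 + 3P gives P* = 72, Q* = 84.
Demand choke price: P = 86; supply starts at P = 44.
CS = ½(86 − 72)(84) = 588; PS = ½(72 − 44)(84) = 1176.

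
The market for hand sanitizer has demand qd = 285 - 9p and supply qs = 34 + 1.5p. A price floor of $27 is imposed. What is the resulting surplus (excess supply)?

Surplus = 32.5

Equilibrium price would be p* = 502/21, so the floor at 27 binds.
At p = 27: qd = 42, qs = 74.5.
Surplus = 74.5 − 42 = 32.5.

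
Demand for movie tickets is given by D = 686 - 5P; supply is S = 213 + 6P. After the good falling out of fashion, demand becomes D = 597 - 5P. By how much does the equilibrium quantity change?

ΔQ = -534/11

Original equilibrium: P* = 43, Q* = 471.
New equilibrium: 597 - 5P = 213 + 6P, so 384 = 11P and P' = 384/11; Q' = 597 − 5(384/11) = 4647/11.
Change in quantity: 4647/11 − 471 = -534/11.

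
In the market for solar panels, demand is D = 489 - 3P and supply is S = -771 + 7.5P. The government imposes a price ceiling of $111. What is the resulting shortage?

Equilibrium price would be P* = 120, so the ceiling at 111 binds.
At P = 111: D = 489 − 3(111) = 156, S = -771 + 7.5(111) = 61.5.
Shortage = 156 − 61.5 = 94.5.

Shortage = 94.5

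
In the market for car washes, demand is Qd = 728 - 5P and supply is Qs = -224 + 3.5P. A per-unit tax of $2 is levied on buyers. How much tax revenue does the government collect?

Tax revenue = 5572/17

Pre-tax equilibrium: P* = 112, Q* = 168.
Tax on buyers shifts demand to Qd = 728 − 5(P + 2) = 718 - 5P.
718 - 5P = -224 + 3.5P gives seller price Ps = 1884/17; buyers pay Pb = 1884/17 + 2 = 1918/17.
New quantity: Q = 728 − 5(1918/17) = 2786/17.
Revenue = 2 × 2786/17 = 5572/17.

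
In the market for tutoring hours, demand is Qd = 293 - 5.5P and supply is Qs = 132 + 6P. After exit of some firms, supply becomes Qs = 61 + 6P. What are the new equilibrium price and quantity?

Original equilibrium: P* = 14, Q* = 216.
New equilibrium: 293 - 5.5P = 61 + 6P, so 232 = 11.5P and P' = 464/23; Q' = 293 − 5.5(464/23) = 4187/23.

P' = 464/23, Q' = 4187/23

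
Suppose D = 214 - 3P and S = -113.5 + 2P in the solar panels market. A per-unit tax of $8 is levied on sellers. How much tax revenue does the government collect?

Pre-tax equilibrium: P* = 65.5, Q* = 17.5.
Tax on sellers shifts supply to S = -113.5 + 2(P − 8) = -129.5 + 2P.
214 - 3P = -129.5 + 2P gives buyer price Pb = 68.7; sellers receive Ps = 68.7 − 8 = 60.7.
New quantity: Q = 214 − 3(68.7) = 7.9.
Revenue = 8 × 7.9 = 63.2.

Tax revenue = 63.2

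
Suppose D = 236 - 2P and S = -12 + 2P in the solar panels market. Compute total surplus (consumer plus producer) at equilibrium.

Total surplus = 6272

Equilibrium: 236 - 2P = -12 + 2P gives P* = 62, Q* = 112.
Demand choke price: P = 118; supply starts at P = 6.
CS = ½(118 − 62)(112) = 3136; PS = ½(62 − 6)(112) = 3136.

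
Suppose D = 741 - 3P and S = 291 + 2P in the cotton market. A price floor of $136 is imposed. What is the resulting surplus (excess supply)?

Equilibrium price would be P* = 90, so the floor at 136 binds.
At P = 136: D = 333, S = 563.
Surplus = 563 − 333 = 230.

Surplus = 230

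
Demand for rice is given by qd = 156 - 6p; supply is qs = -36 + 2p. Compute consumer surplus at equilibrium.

Consumer surplus = 12

Equilibrium: 156 - 6p = -36 + 2p gives p* = 24, q* = 12.
Demand choke price (qd = 0): p = 26.
CS = ½(26 − 24)(12) = 12.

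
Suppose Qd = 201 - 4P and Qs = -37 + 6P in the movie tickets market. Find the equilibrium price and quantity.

P* = 23.8, Q* = 105.8

Set Qd = Qs: 201 - 4P = -37 + 6P.
238 = 10P, so P* = 23.8.
Q* = 201 − 4(23.8) = 105.8.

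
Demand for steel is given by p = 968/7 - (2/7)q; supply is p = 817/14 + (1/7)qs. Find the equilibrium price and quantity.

Set the two price expressions equal: 968/7 - (2/7)q = 817/14 + (1/7)q.
1119/14 = (3/7)q, so q* = 186.5.
p* = 968/7 − (2/7)(186.5) = 85.

p* = 85, q* = 186.5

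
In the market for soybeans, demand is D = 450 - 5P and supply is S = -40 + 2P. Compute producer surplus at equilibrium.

Producer surplus = 2500

Equilibrium: 450 - 5P = -40 + 2P gives P* = 70, Q* = 100.
Supply starts at P = 20 (where S = 0).
PS = ½(70 − 20)(100) = 2500.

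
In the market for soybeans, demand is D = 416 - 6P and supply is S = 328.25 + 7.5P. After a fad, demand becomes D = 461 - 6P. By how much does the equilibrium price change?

Original equilibrium: P* = 6.5, Q* = 377.
New equilibrium: 461 - 6P = 328.25 + 7.5P, so 132.75 = 13.5P and P' = 59/6; Q' = 461 − 6(59/6) = 402.
Change in price: 59/6 − 6.5 = 10/3.

ΔP = 10/3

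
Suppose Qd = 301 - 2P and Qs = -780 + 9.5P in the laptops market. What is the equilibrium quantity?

Q* = 113

Set Qd = Qs: 301 - 2P = -780 + 9.5P.
1081 = 11.5P, so P* = 94.
Q* = 301 − 2(94) = 113.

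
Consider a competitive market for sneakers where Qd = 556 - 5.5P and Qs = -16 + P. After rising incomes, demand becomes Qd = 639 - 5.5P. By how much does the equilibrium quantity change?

Original equilibrium: P* = 88, Q* = 72.
New equilibrium: 639 - 5.5P = -16 + P, so 655 = 6.5P and P' = 1310/13; Q' = 639 − 5.5(1310/13) = 1102/13.
Change in quantity: 1102/13 − 72 = 166/13.

ΔQ = 166/13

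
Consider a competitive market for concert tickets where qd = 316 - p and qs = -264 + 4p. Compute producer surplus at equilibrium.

Equilibrium: 316 - p = -264 + 4p gives p* = 116, q* = 200.
Supply starts at p = 66 (where qs = 0).
PS = ½(116 − 66)(200) = 5000.

Producer surplus = 5000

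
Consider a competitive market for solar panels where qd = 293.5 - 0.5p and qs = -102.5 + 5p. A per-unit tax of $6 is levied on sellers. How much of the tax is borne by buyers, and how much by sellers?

Buyers bear 60/11, sellers bear 6/11

Pre-tax equilibrium: p* = 72, q* = 257.5.
Tax on sellers shifts supply to qs = -102.5 + 5(p − 6) = -132.5 + 5p.
293.5 - 0.5p = -132.5 + 5p gives buyer price pb = 852/11; sellers receive ps = 852/11 − 6 = 786/11.
New quantity: q = 293.5 − 0.5(852/11) = 5605/22.
Buyer burden = 852/11 − 72 = 60/11; seller burden = 72 − 786/11 = 6/11.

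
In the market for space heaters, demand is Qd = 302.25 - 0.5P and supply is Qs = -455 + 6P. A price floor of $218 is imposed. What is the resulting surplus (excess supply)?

Equilibrium price would be P* = 116.5, so the floor at 218 binds.
At P = 218: Qd = 193.25, Qs = 853.
Surplus = 853 − 193.25 = 659.75.

Surplus = 659.75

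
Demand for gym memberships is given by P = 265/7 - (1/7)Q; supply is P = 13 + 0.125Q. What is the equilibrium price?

Set the two price expressions equal: 265/7 - (1/7)Q = 13 + 0.125Q.
174/7 = (15/56)Q, so Q* = 92.8.
P* = 265/7 − (1/7)(92.8) = 24.6.

P* = 24.6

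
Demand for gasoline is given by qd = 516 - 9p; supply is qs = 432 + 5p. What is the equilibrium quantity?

Set qd = qs: 516 - 9p = 432 + 5p.
84 = 14p, so p* = 6.
q* = 516 − 9(6) = 462.

q* = 462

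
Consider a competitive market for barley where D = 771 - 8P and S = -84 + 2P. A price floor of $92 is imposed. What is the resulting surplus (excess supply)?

Surplus = 65

Equilibrium price would be P* = 85.5, so the floor at 92 binds.
At P = 92: D = 35, S = 100.
Surplus = 100 − 35 = 65.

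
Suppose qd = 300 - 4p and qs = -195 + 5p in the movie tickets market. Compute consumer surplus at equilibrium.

Consumer surplus = 800

Equilibrium: 300 - 4p = -195 + 5p gives p* = 55, q* = 80.
Demand choke price (qd = 0): p = 75.
CS = ½(75 − 55)(80) = 800.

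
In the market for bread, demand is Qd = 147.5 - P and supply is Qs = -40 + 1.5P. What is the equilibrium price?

P* = 75

Set Qd = Qs: 147.5 - P = -40 + 1.5P.
187.5 = 2.5P, so P* = 75.
Q* = 147.5 − 1(75) = 72.5.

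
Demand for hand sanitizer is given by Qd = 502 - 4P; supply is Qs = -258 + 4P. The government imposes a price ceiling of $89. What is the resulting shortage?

Equilibrium price would be P* = 95, so the ceiling at 89 binds.
At P = 89: Qd = 502 − 4(89) = 146, Qs = -258 + 4(89) = 98.
Shortage = 146 − 98 = 48.

Shortage = 48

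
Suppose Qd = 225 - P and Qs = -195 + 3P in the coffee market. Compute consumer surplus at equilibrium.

Consumer surplus = 7200

Equilibrium: 225 - P = -195 + 3P gives P* = 105, Q* = 120.
Demand choke price (Qd = 0): P = 225.
CS = ½(225 − 105)(120) = 7200.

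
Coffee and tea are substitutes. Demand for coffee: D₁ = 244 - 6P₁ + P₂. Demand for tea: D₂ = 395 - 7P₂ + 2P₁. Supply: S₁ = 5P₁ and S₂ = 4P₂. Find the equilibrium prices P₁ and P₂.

P₁ = 3079/119, P₂ = 4833/119

Market 1: 244 - 6P₁ + P₂ = 5P₁ → 11P₁ - P₂ = 244.
Market 2: 11P₂ - 2P₁ = 395.
Eliminating P₂: 11×(1) + 1×(2) gives 119P₁ = 3079, so P₁ = 3079/119.
Back-substitute into (2): P₂ = (395 + 2×3079/119) / 11 = 4833/119.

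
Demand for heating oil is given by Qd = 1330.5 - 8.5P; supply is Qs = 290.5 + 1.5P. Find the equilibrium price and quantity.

Set Qd = Qs: 1330.5 - 8.5P = 290.5 + 1.5P.
1040 = 10P, so P* = 104.
Q* = 1330.5 − 8.5(104) = 446.5.

P* = 104, Q* = 446.5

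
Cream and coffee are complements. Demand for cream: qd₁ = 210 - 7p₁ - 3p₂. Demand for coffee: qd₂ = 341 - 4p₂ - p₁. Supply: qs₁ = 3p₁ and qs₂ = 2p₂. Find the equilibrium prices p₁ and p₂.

p₁ = 79/19, p₂ = 3200/57

Market 1: 210 - 7p₁ - 3p₂ = 3p₁ → 10p₁ + 3p₂ = 210.
Market 2: 6p₂ + p₁ = 341.
Eliminating p₂: 6×(1) − 3×(2) gives 57p₁ = 237, so p₁ = 79/19.
Back-substitute into (2): p₂ = (341 − 1×79/19) / 6 = 3200/57.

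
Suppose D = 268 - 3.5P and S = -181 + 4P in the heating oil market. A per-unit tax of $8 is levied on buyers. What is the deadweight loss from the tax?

Deadweight loss = 896/15

Pre-tax equilibrium: P* = 898/15, Q* = 877/15.
Tax on buyers shifts demand to D = 268 − 3.5(P + 8) = 240 - 3.5P.
240 - 3.5P = -181 + 4P gives seller price Ps = 842/15; buyers pay Pb = 842/15 + 8 = 962/15.
New quantity: Q = 268 − 3.5(962/15) = 653/15.
DWL = ½ × 8 × (877/15 − 653/15) = 896/15.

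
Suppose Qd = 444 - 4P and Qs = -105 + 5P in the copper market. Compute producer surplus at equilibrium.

Equilibrium: 444 - 4P = -105 + 5P gives P* = 61, Q* = 200.
Supply starts at P = 21 (where Qs = 0).
PS = ½(61 − 21)(200) = 4000.

Producer surplus = 4000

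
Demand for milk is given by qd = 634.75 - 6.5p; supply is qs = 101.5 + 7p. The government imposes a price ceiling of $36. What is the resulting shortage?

Equilibrium price would be p* = 39.5, so the ceiling at 36 binds.
At p = 36: qd = 634.75 − 6.5(36) = 400.75, qs = 101.5 + 7(36) = 353.5.
Shortage = 400.75 − 353.5 = 47.25.

Shortage = 47.25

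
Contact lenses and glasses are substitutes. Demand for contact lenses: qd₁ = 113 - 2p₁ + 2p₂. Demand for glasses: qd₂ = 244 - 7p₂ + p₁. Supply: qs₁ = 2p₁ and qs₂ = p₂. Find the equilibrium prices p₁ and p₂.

Market 1: 113 - 2p₁ + 2p₂ = 2p₁ → 4p₁ - 2p₂ = 113.
Market 2: 8p₂ - p₁ = 244.
Eliminating p₂: 8×(1) + 2×(2) gives 30p₁ = 1392, so p₁ = 46.4.
Back-substitute into (2): p₂ = (244 + 1×46.4) / 8 = 36.3.

p₁ = 46.4, p₂ = 36.3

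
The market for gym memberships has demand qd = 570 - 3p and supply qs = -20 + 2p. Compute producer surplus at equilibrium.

Equilibrium: 570 - 3p = -20 + 2p gives p* = 118, q* = 216.
Supply starts at p = 10 (where qs = 0).
PS = ½(118 − 10)(216) = 11664.

Producer surplus = 11664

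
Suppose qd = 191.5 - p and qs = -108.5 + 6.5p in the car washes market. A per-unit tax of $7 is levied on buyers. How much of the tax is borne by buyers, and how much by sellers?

Pre-tax equilibrium: p* = 40, q* = 151.5.
Tax on buyers shifts demand to qd = 191.5 − 1(p + 7) = 184.5 - p.
184.5 - p = -108.5 + 6.5p gives seller price ps = 586/15; buyers pay pb = 586/15 + 7 = 691/15.
New quantity: q = 191.5 − 1(691/15) = 4363/30.
Buyer burden = 691/15 − 40 = 91/15; seller burden = 40 − 586/15 = 14/15.

Buyers bear 91/15, sellers bear 14/15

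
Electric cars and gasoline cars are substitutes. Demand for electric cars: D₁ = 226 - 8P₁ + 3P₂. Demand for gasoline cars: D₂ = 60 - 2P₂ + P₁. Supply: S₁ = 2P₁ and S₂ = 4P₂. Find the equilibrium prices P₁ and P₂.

P₁ = 512/19, P₂ = 826/57

Market 1: 226 - 8P₁ + 3P₂ = 2P₁ → 10P₁ - 3P₂ = 226.
Market 2: 6P₂ - P₁ = 60.
Eliminating P₂: 6×(1) + 3×(2) gives 57P₁ = 1536, so P₁ = 512/19.
Back-substitute into (2): P₂ = (60 + 1×512/19) / 6 = 826/57.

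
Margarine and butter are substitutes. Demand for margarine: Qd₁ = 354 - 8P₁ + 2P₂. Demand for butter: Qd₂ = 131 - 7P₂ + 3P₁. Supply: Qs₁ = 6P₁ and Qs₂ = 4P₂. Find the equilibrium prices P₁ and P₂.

Market 1: 354 - 8P₁ + 2P₂ = 6P₁ → 14P₁ - 2P₂ = 354.
Market 2: 11P₂ - 3P₁ = 131.
Eliminating P₂: 11×(1) + 2×(2) gives 148P₁ = 4156, so P₁ = 1039/37.
Back-substitute into (2): P₂ = (131 + 3×1039/37) / 11 = 724/37.

P₁ = 1039/37, P₂ = 724/37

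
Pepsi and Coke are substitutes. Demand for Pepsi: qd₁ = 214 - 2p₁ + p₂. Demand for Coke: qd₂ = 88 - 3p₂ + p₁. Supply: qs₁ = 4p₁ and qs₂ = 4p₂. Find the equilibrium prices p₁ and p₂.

Market 1: 214 - 2p₁ + p₂ = 4p₁ → 6p₁ - p₂ = 214.
Market 2: 7p₂ - p₁ = 88.
Eliminating p₂: 7×(1) + 1×(2) gives 41p₁ = 1586, so p₁ = 1586/41.
Back-substitute into (2): p₂ = (88 + 1×1586/41) / 7 = 742/41.

p₁ = 1586/41, p₂ = 742/41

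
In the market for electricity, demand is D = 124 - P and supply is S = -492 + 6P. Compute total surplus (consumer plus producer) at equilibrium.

Total surplus = 756

Equilibrium: 124 - P = -492 + 6P gives P* = 88, Q* = 36.
Demand choke price: P = 124; supply starts at P = 82.
CS = ½(124 − 88)(36) = 648; PS = ½(88 − 82)(36) = 108.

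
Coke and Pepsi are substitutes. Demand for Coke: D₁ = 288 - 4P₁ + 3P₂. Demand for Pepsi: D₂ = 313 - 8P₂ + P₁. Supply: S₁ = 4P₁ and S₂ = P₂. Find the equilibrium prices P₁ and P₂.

P₁ = 1177/23, P₂ = 2792/69

Market 1: 288 - 4P₁ + 3P₂ = 4P₁ → 8P₁ - 3P₂ = 288.
Market 2: 9P₂ - P₁ = 313.
Eliminating P₂: 9×(1) + 3×(2) gives 69P₁ = 3531, so P₁ = 1177/23.
Back-substitute into (2): P₂ = (313 + 1×1177/23) / 9 = 2792/69.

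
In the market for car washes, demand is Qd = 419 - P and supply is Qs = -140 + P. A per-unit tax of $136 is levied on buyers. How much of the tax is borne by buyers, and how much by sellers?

Buyers bear $68, sellers bear $68

Pre-tax equilibrium: P* = 279.5, Q* = 139.5.
Tax on buyers shifts demand to Qd = 419 − 1(P + 136) = 283 - P.
283 - P = -140 + P gives seller price Ps = 211.5; buyers pay Pb = 211.5 + 136 = 347.5.
New quantity: Q = 419 − 1(347.5) = 71.5.
Buyer burden = 347.5 − 279.5 = 68; seller burden = 279.5 − 211.5 = 68.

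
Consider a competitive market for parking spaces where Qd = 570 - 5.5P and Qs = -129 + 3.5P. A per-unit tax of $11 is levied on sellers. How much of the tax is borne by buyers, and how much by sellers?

Buyers bear 77/18, sellers bear 121/18

Pre-tax equilibrium: P* = 233/3, Q* = 857/6.
Tax on sellers shifts supply to Qs = -129 + 3.5(P − 11) = -167.5 + 3.5P.
570 - 5.5P = -167.5 + 3.5P gives buyer price Pb = 1475/18; sellers receive Ps = 1475/18 − 11 = 1277/18.
New quantity: Q = 570 − 5.5(1475/18) = 4295/36.
Buyer burden = 1475/18 − 233/3 = 77/18; seller burden = 233/3 − 1277/18 = 121/18.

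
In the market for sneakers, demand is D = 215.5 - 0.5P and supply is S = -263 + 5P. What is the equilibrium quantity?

Q* = 172

Set D = S: 215.5 - 0.5P = -263 + 5P.
478.5 = 5.5P, so P* = 87.
Q* = 215.5 − 0.5(87) = 172.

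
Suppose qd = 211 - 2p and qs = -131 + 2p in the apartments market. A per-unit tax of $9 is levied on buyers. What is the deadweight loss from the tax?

Deadweight loss = 40.5

Pre-tax equilibrium: p* = 85.5, q* = 40.
Tax on buyers shifts demand to qd = 211 − 2(p + 9) = 193 - 2p.
193 - 2p = -131 + 2p gives seller price ps = 81; buyers pay pb = 81 + 9 = 90.
New quantity: q = 211 − 2(90) = 31.
DWL = ½ × 9 × (40 − 31) = 40.5.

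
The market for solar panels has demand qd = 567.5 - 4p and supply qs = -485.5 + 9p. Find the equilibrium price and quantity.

p* = 81, q* = 243.5

Set qd = qs: 567.5 - 4p = -485.5 + 9p.
1053 = 13p, so p* = 81.
q* = 567.5 − 4(81) = 243.5.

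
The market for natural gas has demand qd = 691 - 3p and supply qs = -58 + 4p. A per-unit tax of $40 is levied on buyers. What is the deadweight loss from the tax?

Pre-tax equilibrium: p* = 107, q* = 370.
Tax on buyers shifts demand to qd = 691 − 3(p + 40) = 571 - 3p.
571 - 3p = -58 + 4p gives seller price ps = 629/7; buyers pay pb = 629/7 + 40 = 909/7.
New quantity: q = 691 − 3(909/7) = 2110/7.
DWL = ½ × 40 × (370 − 2110/7) = 9600/7.

Deadweight loss = 9600/7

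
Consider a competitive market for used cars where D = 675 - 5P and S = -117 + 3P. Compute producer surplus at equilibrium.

Producer surplus = 5400

Equilibrium: 675 - 5P = -117 + 3P gives P* = 99, Q* = 180.
Supply starts at P = 39 (where S = 0).
PS = ½(99 − 39)(180) = 5400.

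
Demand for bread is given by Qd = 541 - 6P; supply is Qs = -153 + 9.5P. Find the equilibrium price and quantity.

Set Qd = Qs: 541 - 6P = -153 + 9.5P.
694 = 15.5P, so P* = 1388/31.
Q* = 541 − 6(1388/31) = 8443/31.

P* = 1388/31, Q* = 8443/31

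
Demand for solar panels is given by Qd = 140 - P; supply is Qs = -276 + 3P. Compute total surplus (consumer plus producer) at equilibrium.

Equilibrium: 140 - P = -276 + 3P gives P* = 104, Q* = 36.
Demand choke price: P = 140; supply starts at P = 92.
CS = ½(140 − 104)(36) = 648; PS = ½(104 − 92)(36) = 216.

Total surplus = 864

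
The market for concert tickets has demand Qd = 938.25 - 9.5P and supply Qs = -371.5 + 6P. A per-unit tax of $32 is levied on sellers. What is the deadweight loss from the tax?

Deadweight loss = 58368/31

Pre-tax equilibrium: P* = 84.5, Q* = 135.5.
Tax on sellers shifts supply to Qs = -371.5 + 6(P − 32) = -563.5 + 6P.
938.25 - 9.5P = -563.5 + 6P gives buyer price Pb = 6007/62; sellers receive Ps = 6007/62 − 32 = 4023/62.
New quantity: Q = 938.25 − 9.5(6007/62) = 1105/62.
DWL = ½ × 32 × (135.5 − 1105/62) = 58368/31.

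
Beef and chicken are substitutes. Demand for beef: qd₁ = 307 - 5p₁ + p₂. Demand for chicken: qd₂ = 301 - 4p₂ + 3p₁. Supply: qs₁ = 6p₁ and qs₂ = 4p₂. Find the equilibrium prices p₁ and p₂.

Market 1: 307 - 5p₁ + p₂ = 6p₁ → 11p₁ - p₂ = 307.
Market 2: 8p₂ - 3p₁ = 301.
Eliminating p₂: 8×(1) + 1×(2) gives 85p₁ = 2757, so p₁ = 2757/85.
Back-substitute into (2): p₂ = (301 + 3×2757/85) / 8 = 4232/85.

p₁ = 2757/85, p₂ = 4232/85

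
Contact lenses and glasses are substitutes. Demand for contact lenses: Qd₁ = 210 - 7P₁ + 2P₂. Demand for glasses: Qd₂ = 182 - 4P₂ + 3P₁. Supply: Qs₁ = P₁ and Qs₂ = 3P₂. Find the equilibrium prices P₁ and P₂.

P₁ = 36.68, P₂ = 41.72

Market 1: 210 - 7P₁ + 2P₂ = P₁ → 8P₁ - 2P₂ = 210.
Market 2: 7P₂ - 3P₁ = 182.
Eliminating P₂: 7×(1) + 2×(2) gives 50P₁ = 1834, so P₁ = 36.68.
Back-substitute into (2): P₂ = (182 + 3×36.68) / 7 = 41.72.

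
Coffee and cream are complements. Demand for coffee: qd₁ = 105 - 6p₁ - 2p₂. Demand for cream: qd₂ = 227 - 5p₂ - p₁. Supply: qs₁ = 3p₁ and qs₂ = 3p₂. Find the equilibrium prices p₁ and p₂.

p₁ = 193/35, p₂ = 969/35

Market 1: 105 - 6p₁ - 2p₂ = 3p₁ → 9p₁ + 2p₂ = 105.
Market 2: 8p₂ + p₁ = 227.
Eliminating p₂: 8×(1) − 2×(2) gives 70p₁ = 386, so p₁ = 193/35.
Back-substitute into (2): p₂ = (227 − 1×193/35) / 8 = 969/35.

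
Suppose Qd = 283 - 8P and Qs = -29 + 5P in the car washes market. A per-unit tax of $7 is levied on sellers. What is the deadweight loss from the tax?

Pre-tax equilibrium: P* = 24, Q* = 91.
Tax on sellers shifts supply to Qs = -29 + 5(P − 7) = -64 + 5P.
283 - 8P = -64 + 5P gives buyer price Pb = 347/13; sellers receive Ps = 347/13 − 7 = 256/13.
New quantity: Q = 283 − 8(347/13) = 903/13.
DWL = ½ × 7 × (91 − 903/13) = 980/13.

Deadweight loss = 980/13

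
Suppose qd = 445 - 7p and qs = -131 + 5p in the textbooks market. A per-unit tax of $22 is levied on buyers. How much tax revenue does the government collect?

Pre-tax equilibrium: p* = 48, q* = 109.
Tax on buyers shifts demand to qd = 445 − 7(p + 22) = 291 - 7p.
291 - 7p = -131 + 5p gives seller price ps = 211/6; buyers pay pb = 211/6 + 22 = 343/6.
New quantity: q = 445 − 7(343/6) = 269/6.
Revenue = 22 × 269/6 = 2959/3.

Tax revenue = 2959/3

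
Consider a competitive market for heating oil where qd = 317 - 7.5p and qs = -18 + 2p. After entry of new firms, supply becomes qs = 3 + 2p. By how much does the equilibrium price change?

Δp = -42/19

Original equilibrium: p* = 670/19, q* = 998/19.
New equilibrium: 317 - 7.5p = 3 + 2p, so 314 = 9.5p and p' = 628/19; q' = 317 − 7.5(628/19) = 1313/19.
Change in price: 628/19 − 670/19 = -42/19.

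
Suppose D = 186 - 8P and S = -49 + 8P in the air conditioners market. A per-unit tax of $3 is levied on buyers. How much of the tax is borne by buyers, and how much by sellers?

Buyers bear $1.5, sellers bear $1.5

Pre-tax equilibrium: P* = 14.6875, Q* = 68.5.
Tax on buyers shifts demand to D = 186 − 8(P + 3) = 162 - 8P.
162 - 8P = -49 + 8P gives seller price Ps = 13.1875; buyers pay Pb = 13.1875 + 3 = 16.1875.
New quantity: Q = 186 − 8(16.1875) = 56.5.
Buyer burden = 16.1875 − 14.6875 = 1.5; seller burden = 14.6875 − 13.1875 = 1.5.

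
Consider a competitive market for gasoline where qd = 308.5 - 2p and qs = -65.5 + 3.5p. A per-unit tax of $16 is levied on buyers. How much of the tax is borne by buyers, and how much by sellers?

Buyers bear 112/11, sellers bear 64/11

Pre-tax equilibrium: p* = 68, q* = 172.5.
Tax on buyers shifts demand to qd = 308.5 − 2(p + 16) = 276.5 - 2p.
276.5 - 2p = -65.5 + 3.5p gives seller price ps = 684/11; buyers pay pb = 684/11 + 16 = 860/11.
New quantity: q = 308.5 − 2(860/11) = 3347/22.
Buyer burden = 860/11 − 68 = 112/11; seller burden = 68 − 684/11 = 64/11.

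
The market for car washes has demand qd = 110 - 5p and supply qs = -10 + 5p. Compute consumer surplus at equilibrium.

Equilibrium: 110 - 5p = -10 + 5p gives p* = 12, q* = 50.
Demand choke price (qd = 0): p = 22.
CS = ½(22 − 12)(50) = 250.

Consumer surplus = 250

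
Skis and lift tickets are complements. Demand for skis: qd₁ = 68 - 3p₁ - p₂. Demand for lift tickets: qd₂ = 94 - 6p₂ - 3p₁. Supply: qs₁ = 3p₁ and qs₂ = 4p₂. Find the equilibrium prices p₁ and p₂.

Market 1: 68 - 3p₁ - p₂ = 3p₁ → 6p₁ + p₂ = 68.
Market 2: 10p₂ + 3p₁ = 94.
Eliminating p₂: 10×(1) − 1×(2) gives 57p₁ = 586, so p₁ = 586/57.
Back-substitute into (2): p₂ = (94 − 3×586/57) / 10 = 120/19.

p₁ = 586/57, p₂ = 120/19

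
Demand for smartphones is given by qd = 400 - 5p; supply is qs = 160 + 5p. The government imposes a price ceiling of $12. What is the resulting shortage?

Shortage = 120

Equilibrium price would be p* = 24, so the ceiling at 12 binds.
At p = 12: qd = 400 − 5(12) = 340, qs = 160 + 5(12) = 220.
Shortage = 340 − 220 = 120.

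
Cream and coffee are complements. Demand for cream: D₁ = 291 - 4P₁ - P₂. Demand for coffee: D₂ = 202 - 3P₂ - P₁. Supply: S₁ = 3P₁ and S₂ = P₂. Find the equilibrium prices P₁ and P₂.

Market 1: 291 - 4P₁ - P₂ = 3P₁ → 7P₁ + P₂ = 291.
Market 2: 4P₂ + P₁ = 202.
Eliminating P₂: 4×(1) − 1×(2) gives 27P₁ = 962, so P₁ = 962/27.
Back-substitute into (2): P₂ = (202 − 1×962/27) / 4 = 1123/27.

P₁ = 962/27, P₂ = 1123/27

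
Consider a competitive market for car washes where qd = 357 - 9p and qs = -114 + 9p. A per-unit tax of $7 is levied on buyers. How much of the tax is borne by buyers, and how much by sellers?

Buyers bear $3.5, sellers bear $3.5

Pre-tax equilibrium: p* = 157/6, q* = 121.5.
Tax on buyers shifts demand to qd = 357 − 9(p + 7) = 294 - 9p.
294 - 9p = -114 + 9p gives seller price ps = 68/3; buyers pay pb = 68/3 + 7 = 89/3.
New quantity: q = 357 − 9(89/3) = 90.
Buyer burden = 89/3 − 157/6 = 3.5; seller burden = 157/6 − 68/3 = 3.5.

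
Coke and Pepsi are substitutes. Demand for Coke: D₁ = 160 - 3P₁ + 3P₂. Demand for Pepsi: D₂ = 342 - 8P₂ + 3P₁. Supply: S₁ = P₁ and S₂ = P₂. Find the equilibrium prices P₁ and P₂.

P₁ = 274/3, P₂ = 616/9

Market 1: 160 - 3P₁ + 3P₂ = P₁ → 4P₁ - 3P₂ = 160.
Market 2: 9P₂ - 3P₁ = 342.
Eliminating P₂: 9×(1) + 3×(2) gives 27P₁ = 2466, so P₁ = 274/3.
Back-substitute into (2): P₂ = (342 + 3×274/3) / 9 = 616/9.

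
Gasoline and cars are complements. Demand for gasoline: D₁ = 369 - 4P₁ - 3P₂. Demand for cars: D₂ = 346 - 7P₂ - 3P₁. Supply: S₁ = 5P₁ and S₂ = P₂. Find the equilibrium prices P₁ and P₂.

Market 1: 369 - 4P₁ - 3P₂ = 5P₁ → 9P₁ + 3P₂ = 369.
Market 2: 8P₂ + 3P₁ = 346.
Eliminating P₂: 8×(1) − 3×(2) gives 63P₁ = 1914, so P₁ = 638/21.
Back-substitute into (2): P₂ = (346 − 3×638/21) / 8 = 223/7.

P₁ = 638/21, P₂ = 223/7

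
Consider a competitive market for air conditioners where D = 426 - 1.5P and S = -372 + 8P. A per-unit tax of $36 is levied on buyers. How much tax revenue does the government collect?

Pre-tax equilibrium: P* = 84, Q* = 300.
Tax on buyers shifts demand to D = 426 − 1.5(P + 36) = 372 - 1.5P.
372 - 1.5P = -372 + 8P gives seller price Ps = 1488/19; buyers pay Pb = 1488/19 + 36 = 2172/19.
New quantity: Q = 426 − 1.5(2172/19) = 4836/19.
Revenue = 36 × 4836/19 = 174096/19.

Tax revenue = 174096/19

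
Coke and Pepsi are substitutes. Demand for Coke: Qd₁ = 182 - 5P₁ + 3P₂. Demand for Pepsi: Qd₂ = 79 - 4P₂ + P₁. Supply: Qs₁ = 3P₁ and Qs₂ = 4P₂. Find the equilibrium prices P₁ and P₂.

Market 1: 182 - 5P₁ + 3P₂ = 3P₁ → 8P₁ - 3P₂ = 182.
Market 2: 8P₂ - P₁ = 79.
Eliminating P₂: 8×(1) + 3×(2) gives 61P₁ = 1693, so P₁ = 1693/61.
Back-substitute into (2): P₂ = (79 + 1×1693/61) / 8 = 814/61.

P₁ = 1693/61, P₂ = 814/61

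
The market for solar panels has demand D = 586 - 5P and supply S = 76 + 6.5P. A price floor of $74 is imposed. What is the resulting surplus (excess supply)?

Surplus = 341

Equilibrium price would be P* = 1020/23, so the floor at 74 binds.
At P = 74: D = 216, S = 557.
Surplus = 557 − 216 = 341.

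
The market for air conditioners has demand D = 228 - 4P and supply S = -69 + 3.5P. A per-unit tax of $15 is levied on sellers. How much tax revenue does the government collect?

Pre-tax equilibrium: P* = 39.6, Q* = 69.6.
Tax on sellers shifts supply to S = -69 + 3.5(P − 15) = -121.5 + 3.5P.
228 - 4P = -121.5 + 3.5P gives buyer price Pb = 46.6; sellers receive Ps = 46.6 − 15 = 31.6.
New quantity: Q = 228 − 4(46.6) = 41.6.
Revenue = 15 × 41.6 = 624.

Tax revenue = 624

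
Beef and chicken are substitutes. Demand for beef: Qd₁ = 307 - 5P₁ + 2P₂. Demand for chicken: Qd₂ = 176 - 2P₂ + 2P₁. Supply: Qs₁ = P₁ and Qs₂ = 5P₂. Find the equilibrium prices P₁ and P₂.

P₁ = 2501/38, P₂ = 835/19

Market 1: 307 - 5P₁ + 2P₂ = P₁ → 6P₁ - 2P₂ = 307.
Market 2: 7P₂ - 2P₁ = 176.
Eliminating P₂: 7×(1) + 2×(2) gives 38P₁ = 2501, so P₁ = 2501/38.
Back-substitute into (2): P₂ = (176 + 2×2501/38) / 7 = 835/19.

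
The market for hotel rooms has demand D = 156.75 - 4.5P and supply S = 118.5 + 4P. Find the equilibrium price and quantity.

Set D = S: 156.75 - 4.5P = 118.5 + 4P.
38.25 = 8.5P, so P* = 4.5.
Q* = 156.75 − 4.5(4.5) = 136.5.

P* = 4.5, Q* = 136.5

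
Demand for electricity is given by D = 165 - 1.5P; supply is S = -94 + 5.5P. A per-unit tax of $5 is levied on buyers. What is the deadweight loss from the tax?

Deadweight loss = 825/56

Pre-tax equilibrium: P* = 37, Q* = 109.5.
Tax on buyers shifts demand to D = 165 − 1.5(P + 5) = 157.5 - 1.5P.
157.5 - 1.5P = -94 + 5.5P gives seller price Ps = 503/14; buyers pay Pb = 503/14 + 5 = 573/14.
New quantity: Q = 165 − 1.5(573/14) = 2901/28.
DWL = ½ × 5 × (109.5 − 2901/28) = 825/56.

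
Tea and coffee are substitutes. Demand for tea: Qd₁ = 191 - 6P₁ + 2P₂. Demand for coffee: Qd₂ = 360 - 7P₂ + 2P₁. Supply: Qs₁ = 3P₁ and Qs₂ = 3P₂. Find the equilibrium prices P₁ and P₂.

Market 1: 191 - 6P₁ + 2P₂ = 3P₁ → 9P₁ - 2P₂ = 191.
Market 2: 10P₂ - 2P₁ = 360.
Eliminating P₂: 10×(1) + 2×(2) gives 86P₁ = 2630, so P₁ = 1315/43.
Back-substitute into (2): P₂ = (360 + 2×1315/43) / 10 = 1811/43.

P₁ = 1315/43, P₂ = 1811/43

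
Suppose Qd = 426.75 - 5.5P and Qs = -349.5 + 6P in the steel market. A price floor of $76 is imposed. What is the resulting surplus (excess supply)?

Equilibrium price would be P* = 67.5, so the floor at 76 binds.
At P = 76: Qd = 8.75, Qs = 106.5.
Surplus = 106.5 − 8.75 = 97.75.

Surplus = 97.75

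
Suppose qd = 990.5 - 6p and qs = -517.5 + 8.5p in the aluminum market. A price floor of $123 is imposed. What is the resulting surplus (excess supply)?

Equilibrium price would be p* = 104, so the floor at 123 binds.
At p = 123: qd = 252.5, qs = 528.
Surplus = 528 − 252.5 = 275.5.

Surplus = 275.5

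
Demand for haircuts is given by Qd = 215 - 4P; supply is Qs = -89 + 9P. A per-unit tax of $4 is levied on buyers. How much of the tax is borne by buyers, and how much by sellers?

Pre-tax equilibrium: P* = 304/13, Q* = 1579/13.
Tax on buyers shifts demand to Qd = 215 − 4(P + 4) = 199 - 4P.
199 - 4P = -89 + 9P gives seller price Ps = 288/13; buyers pay Pb = 288/13 + 4 = 340/13.
New quantity: Q = 215 − 4(340/13) = 1435/13.
Buyer burden = 340/13 − 304/13 = 36/13; seller burden = 304/13 − 288/13 = 16/13.

Buyers bear 36/13, sellers bear 16/13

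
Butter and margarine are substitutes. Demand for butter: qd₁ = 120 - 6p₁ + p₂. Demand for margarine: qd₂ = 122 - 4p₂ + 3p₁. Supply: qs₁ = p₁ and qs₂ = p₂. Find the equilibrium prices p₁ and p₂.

p₁ = 22.5625, p₂ = 37.9375

Market 1: 120 - 6p₁ + p₂ = p₁ → 7p₁ - p₂ = 120.
Market 2: 5p₂ - 3p₁ = 122.
Eliminating p₂: 5×(1) + 1×(2) gives 32p₁ = 722, so p₁ = 22.5625.
Back-substitute into (2): p₂ = (122 + 3×22.5625) / 5 = 37.9375.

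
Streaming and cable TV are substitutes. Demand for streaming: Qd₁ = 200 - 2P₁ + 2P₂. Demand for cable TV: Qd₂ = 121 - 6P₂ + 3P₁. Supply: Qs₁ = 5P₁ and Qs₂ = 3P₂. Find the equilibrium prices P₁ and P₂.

P₁ = 2042/57, P₂ = 1447/57

Market 1: 200 - 2P₁ + 2P₂ = 5P₁ → 7P₁ - 2P₂ = 200.
Market 2: 9P₂ - 3P₁ = 121.
Eliminating P₂: 9×(1) + 2×(2) gives 57P₁ = 2042, so P₁ = 2042/57.
Back-substitute into (2): P₂ = (121 + 3×2042/57) / 9 = 1447/57.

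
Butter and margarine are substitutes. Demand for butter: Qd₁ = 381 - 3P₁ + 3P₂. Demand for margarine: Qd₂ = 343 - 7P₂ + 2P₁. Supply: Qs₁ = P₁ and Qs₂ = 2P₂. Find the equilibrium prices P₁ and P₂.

P₁ = 148.6, P₂ = 1067/15

Market 1: 381 - 3P₁ + 3P₂ = P₁ → 4P₁ - 3P₂ = 381.
Market 2: 9P₂ - 2P₁ = 343.
Eliminating P₂: 9×(1) + 3×(2) gives 30P₁ = 4458, so P₁ = 148.6.
Back-substitute into (2): P₂ = (343 + 2×148.6) / 9 = 1067/15.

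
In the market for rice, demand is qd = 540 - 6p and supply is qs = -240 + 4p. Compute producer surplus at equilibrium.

Producer surplus = 648

Equilibrium: 540 - 6p = -240 + 4p gives p* = 78, q* = 72.
Supply starts at p = 60 (where qs = 0).
PS = ½(78 − 60)(72) = 648.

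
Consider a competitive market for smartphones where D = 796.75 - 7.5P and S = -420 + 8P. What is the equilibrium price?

Set D = S: 796.75 - 7.5P = -420 + 8P.
1216.75 = 15.5P, so P* = 78.5.
Q* = 796.75 − 7.5(78.5) = 208.

P* = 78.5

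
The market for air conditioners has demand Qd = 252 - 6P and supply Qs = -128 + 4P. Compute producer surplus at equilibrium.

Equilibrium: 252 - 6P = -128 + 4P gives P* = 38, Q* = 24.
Supply starts at P = 32 (where Qs = 0).
PS = ½(38 − 32)(24) = 72.

Producer surplus = 72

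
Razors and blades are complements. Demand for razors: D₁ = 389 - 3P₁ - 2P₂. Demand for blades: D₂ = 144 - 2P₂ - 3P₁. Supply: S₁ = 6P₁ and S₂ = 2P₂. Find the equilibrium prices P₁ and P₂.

Market 1: 389 - 3P₁ - 2P₂ = 6P₁ → 9P₁ + 2P₂ = 389.
Market 2: 4P₂ + 3P₁ = 144.
Eliminating P₂: 4×(1) − 2×(2) gives 30P₁ = 1268, so P₁ = 634/15.
Back-substitute into (2): P₂ = (144 − 3×634/15) / 4 = 4.3.

P₁ = 634/15, P₂ = 4.3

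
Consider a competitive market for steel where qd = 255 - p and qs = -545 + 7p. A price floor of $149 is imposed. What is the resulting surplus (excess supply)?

Equilibrium price would be p* = 100, so the floor at 149 binds.
At p = 149: qd = 106, qs = 498.
Surplus = 498 − 106 = 392.

Surplus = 392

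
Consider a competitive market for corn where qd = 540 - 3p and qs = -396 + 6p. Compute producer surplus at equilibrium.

Producer surplus = 4332

Equilibrium: 540 - 3p = -396 + 6p gives p* = 104, q* = 228.
Supply starts at p = 66 (where qs = 0).
PS = ½(104 − 66)(228) = 4332.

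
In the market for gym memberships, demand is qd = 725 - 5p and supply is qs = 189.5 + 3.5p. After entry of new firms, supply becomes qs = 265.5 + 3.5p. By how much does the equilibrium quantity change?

Original equilibrium: p* = 63, q* = 410.
New equilibrium: 725 - 5p = 265.5 + 3.5p, so 459.5 = 8.5p and p' = 919/17; q' = 725 − 5(919/17) = 7730/17.
Change in quantity: 7730/17 − 410 = 760/17.

Δq = 760/17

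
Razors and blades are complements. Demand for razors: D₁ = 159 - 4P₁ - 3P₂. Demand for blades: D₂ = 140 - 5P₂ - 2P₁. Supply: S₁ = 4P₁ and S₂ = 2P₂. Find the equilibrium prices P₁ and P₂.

P₁ = 13.86, P₂ = 16.04

Market 1: 159 - 4P₁ - 3P₂ = 4P₁ → 8P₁ + 3P₂ = 159.
Market 2: 7P₂ + 2P₁ = 140.
Eliminating P₂: 7×(1) − 3×(2) gives 50P₁ = 693, so P₁ = 13.86.
Back-substitute into (2): P₂ = (140 − 2×13.86) / 7 = 16.04.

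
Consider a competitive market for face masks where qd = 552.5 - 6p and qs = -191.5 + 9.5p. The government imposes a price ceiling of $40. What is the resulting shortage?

Equilibrium price would be p* = 48, so the ceiling at 40 binds.
At p = 40: qd = 552.5 − 6(40) = 312.5, qs = -191.5 + 9.5(40) = 188.5.
Shortage = 312.5 − 188.5 = 124.

Shortage = 124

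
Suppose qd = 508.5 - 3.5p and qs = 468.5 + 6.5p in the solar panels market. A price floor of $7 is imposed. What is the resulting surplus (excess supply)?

Equilibrium price would be p* = 4, so the floor at 7 binds.
At p = 7: qd = 484, qs = 514.
Surplus = 514 − 484 = 30.

Surplus = 30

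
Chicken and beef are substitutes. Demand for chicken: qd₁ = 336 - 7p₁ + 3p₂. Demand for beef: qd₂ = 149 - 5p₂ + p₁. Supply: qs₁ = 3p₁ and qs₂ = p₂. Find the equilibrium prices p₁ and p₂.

Market 1: 336 - 7p₁ + 3p₂ = 3p₁ → 10p₁ - 3p₂ = 336.
Market 2: 6p₂ - p₁ = 149.
Eliminating p₂: 6×(1) + 3×(2) gives 57p₁ = 2463, so p₁ = 821/19.
Back-substitute into (2): p₂ = (149 + 1×821/19) / 6 = 1826/57.

p₁ = 821/19, p₂ = 1826/57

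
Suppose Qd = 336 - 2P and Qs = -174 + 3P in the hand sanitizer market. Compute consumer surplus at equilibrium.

Equilibrium: 336 - 2P = -174 + 3P gives P* = 102, Q* = 132.
Demand choke price (Qd = 0): P = 168.
CS = ½(168 − 102)(132) = 4356.

Consumer surplus = 4356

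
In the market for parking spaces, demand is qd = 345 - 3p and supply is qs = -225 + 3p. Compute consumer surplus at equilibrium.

Equilibrium: 345 - 3p = -225 + 3p gives p* = 95, q* = 60.
Demand choke price (qd = 0): p = 115.
CS = ½(115 − 95)(60) = 600.

Consumer surplus = 600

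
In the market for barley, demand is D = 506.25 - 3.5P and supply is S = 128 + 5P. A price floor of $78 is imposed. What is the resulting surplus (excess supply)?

Surplus = 284.75

Equilibrium price would be P* = 44.5, so the floor at 78 binds.
At P = 78: D = 233.25, S = 518.
Surplus = 518 − 233.25 = 284.75.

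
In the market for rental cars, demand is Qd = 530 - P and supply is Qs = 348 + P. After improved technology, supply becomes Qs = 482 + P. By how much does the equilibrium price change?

ΔP = -67

Original equilibrium: P* = 91, Q* = 439.
New equilibrium: 530 - P = 482 + P, so 48 = 2P and P' = 24; Q' = 530 − 1(24) = 506.
Change in price: 24 − 91 = -67.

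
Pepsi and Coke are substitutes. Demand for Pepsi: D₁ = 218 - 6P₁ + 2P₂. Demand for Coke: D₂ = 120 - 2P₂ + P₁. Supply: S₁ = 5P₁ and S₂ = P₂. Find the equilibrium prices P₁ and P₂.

Market 1: 218 - 6P₁ + 2P₂ = 5P₁ → 11P₁ - 2P₂ = 218.
Market 2: 3P₂ - P₁ = 120.
Eliminating P₂: 3×(1) + 2×(2) gives 31P₁ = 894, so P₁ = 894/31.
Back-substitute into (2): P₂ = (120 + 1×894/31) / 3 = 1538/31.

P₁ = 894/31, P₂ = 1538/31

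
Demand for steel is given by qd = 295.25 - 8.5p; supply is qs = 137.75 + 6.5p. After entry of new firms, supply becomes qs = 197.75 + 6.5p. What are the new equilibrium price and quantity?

p' = 6.5, q' = 240

Original equilibrium: p* = 10.5, q* = 206.
New equilibrium: 295.25 - 8.5p = 197.75 + 6.5p, so 97.5 = 15p and p' = 6.5; q' = 295.25 − 8.5(6.5) = 240.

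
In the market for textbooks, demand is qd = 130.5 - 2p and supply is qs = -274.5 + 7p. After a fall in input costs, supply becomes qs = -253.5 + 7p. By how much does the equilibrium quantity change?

Original equilibrium: p* = 45, q* = 40.5.
New equilibrium: 130.5 - 2p = -253.5 + 7p, so 384 = 9p and p' = 128/3; q' = 130.5 − 2(128/3) = 271/6.
Change in quantity: 271/6 − 40.5 = 14/3.

Δq = 14/3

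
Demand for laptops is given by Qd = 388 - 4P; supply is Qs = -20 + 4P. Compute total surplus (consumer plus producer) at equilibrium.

Equilibrium: 388 - 4P = -20 + 4P gives P* = 51, Q* = 184.
Demand choke price: P = 97; supply starts at P = 5.
CS = ½(97 − 51)(184) = 4232; PS = ½(51 − 5)(184) = 4232.

Total surplus = 8464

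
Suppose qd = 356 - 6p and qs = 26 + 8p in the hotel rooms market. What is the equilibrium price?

p* = 165/7

Set qd = qs: 356 - 6p = 26 + 8p.
330 = 14p, so p* = 165/7.
q* = 356 − 6(165/7) = 1502/7.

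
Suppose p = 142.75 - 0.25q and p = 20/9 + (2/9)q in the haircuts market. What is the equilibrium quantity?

q* = 5059/17

Set the two price expressions equal: 142.75 - 0.25q = 20/9 + (2/9)q.
5059/36 = (17/36)q, so q* = 5059/17.
p* = 142.75 − (0.25)(5059/17) = 1162/17.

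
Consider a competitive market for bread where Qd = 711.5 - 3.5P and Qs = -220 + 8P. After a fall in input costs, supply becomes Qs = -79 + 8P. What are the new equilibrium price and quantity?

P' = 1581/23, Q' = 10831/23

Original equilibrium: P* = 81, Q* = 428.
New equilibrium: 711.5 - 3.5P = -79 + 8P, so 790.5 = 11.5P and P' = 1581/23; Q' = 711.5 − 3.5(1581/23) = 10831/23.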